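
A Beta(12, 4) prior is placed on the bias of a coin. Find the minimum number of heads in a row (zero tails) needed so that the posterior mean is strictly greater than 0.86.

k = 13

After k heads and 0 tails the posterior is Beta(12+k, 4), with mean (12+k)/(12+4+k).
Set (12+k)/(16+k) > 0.86 and solve: k > (0.86·16 − 12)/(1 − 0.86) = 12.571.
The smallest integer exceeding 12.571 is 13.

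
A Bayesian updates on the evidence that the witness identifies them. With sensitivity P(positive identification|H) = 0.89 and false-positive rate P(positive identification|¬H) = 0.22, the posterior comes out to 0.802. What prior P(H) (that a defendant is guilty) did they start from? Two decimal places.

P(H) = 0.50

In odds form, posterior odds = prior odds × likelihood ratio, so prior odds = posterior odds ÷ LR.
Posterior odds = 0.802/(1−0.802) = 4.0505. LR = 0.89/0.22 = 4.0455.
Prior odds = 4.0505/4.0455 = 1.0012, so P(H) = 1.0012/(1+1.0012) ≈ 0.50.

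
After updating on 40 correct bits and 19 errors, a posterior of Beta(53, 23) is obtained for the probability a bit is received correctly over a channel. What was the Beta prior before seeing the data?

Under Beta–binomial conjugacy the posterior parameters are (α+s, β+f).
Subtract the data counts: 53−40=13, 23−19=4.

Beta(13, 4)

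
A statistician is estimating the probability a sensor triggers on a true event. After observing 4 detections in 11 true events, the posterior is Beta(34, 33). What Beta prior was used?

A Beta(α, β) prior with s successes and f failures in binomial data gives a Beta(α+s, β+f) posterior.
Subtract the data counts: 34−4=30, 33−7=26.

Beta(30, 26)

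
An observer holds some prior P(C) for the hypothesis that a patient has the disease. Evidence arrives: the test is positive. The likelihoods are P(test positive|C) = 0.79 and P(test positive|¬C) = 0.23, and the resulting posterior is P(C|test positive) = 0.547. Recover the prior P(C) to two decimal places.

P(C) = 0.26

Bayes' rule in odds form gives O(C|E) = O(C)·[P(E|C)/P(E|¬C)], hence O(C) = O(C|E)/LR.
Posterior odds = 0.547/(1−0.547) = 1.2075. LR = 0.79/0.23 = 3.4348.
Prior odds = 1.2075/3.4348 = 0.3515, so P(C) = 0.3515/(1+0.3515) ≈ 0.26.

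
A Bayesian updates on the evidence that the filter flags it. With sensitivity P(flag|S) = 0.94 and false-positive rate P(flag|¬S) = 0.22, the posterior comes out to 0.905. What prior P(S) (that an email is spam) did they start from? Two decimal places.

P(S) = 0.69

In odds form, posterior odds = prior odds × likelihood ratio, so prior odds = posterior odds ÷ LR.
Posterior odds = 0.905/(1−0.905) = 9.5263. LR = 0.94/0.22 = 4.2727.
Prior odds = 9.5263/4.2727 = 2.2296, so P(S) = 2.2296/(1+2.2296) ≈ 0.69.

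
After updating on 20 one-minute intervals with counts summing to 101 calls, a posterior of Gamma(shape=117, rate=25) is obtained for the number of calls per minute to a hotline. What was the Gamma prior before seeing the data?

Gamma(shape=16, rate=5)

A Gamma(α, β) prior (rate parametrization) on a Poisson rate with n observations summing to S gives posterior Gamma(α+S, β+n).
So α = 117 − 101 = 16 and β = 25 − 20 = 5.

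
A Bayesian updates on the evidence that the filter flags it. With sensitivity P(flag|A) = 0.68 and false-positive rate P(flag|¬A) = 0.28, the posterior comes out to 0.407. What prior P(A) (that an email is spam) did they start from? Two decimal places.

P(A) = 0.22

In odds form, posterior odds = prior odds × likelihood ratio, so prior odds = posterior odds ÷ LR.
Posterior odds = 0.407/(1−0.407) = 0.6863. LR = 0.68/0.28 = 2.4286.
Prior odds = 0.6863/2.4286 = 0.2826, so P(A) = 0.2826/(1+0.2826) ≈ 0.22.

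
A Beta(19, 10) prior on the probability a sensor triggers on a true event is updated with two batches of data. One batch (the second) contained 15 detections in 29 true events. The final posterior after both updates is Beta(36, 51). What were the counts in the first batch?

Because Beta–binomial updating is additive in the counts, the combined data contributed (α_post−α_prior, β_post−β_prior) successes and failures.
Total across both batches: 36−19=17 detections, 51−10=41 misses.
Subtract the second batch: 17−15=2 detections and 41−14=27 misses.

2 detections and 27 misses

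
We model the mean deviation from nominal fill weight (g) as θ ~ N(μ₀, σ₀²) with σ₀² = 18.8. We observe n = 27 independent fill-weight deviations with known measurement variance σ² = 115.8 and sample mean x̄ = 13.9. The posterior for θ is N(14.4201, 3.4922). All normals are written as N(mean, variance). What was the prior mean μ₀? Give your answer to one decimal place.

The posterior mean is a precision-weighted average: μ_n = (τ₀μ₀ + τ_data·x̄)/(τ₀+τ_data), with τ₀=1/σ₀² and τ_data=n/σ².
Here τ₀ = 1/18.8 = 0.053191 and τ_data = 27/115.8 = 0.233161, so τ_n = 0.286352.
Rearranging for μ₀: μ₀ = (μ_n·τ_n − τ_data·x̄)/τ₀ = (14.4201·0.286352 − 0.233161·13.9) / 0.053191 = 0.888287/0.053191 ≈ 16.7.

μ₀ = 16.7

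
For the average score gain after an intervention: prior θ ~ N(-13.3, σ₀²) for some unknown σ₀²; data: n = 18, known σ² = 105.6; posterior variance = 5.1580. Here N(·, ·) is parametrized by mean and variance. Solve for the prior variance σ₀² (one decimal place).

For the Normal–Normal model with known σ², precisions add: τ_n = τ₀ + n/σ².
So 1/σ₀² = 1/5.1580 − 18/105.6 = 0.193874 − 0.170455 = 0.023419.
Hence σ₀² = 1/0.023419 ≈ 42.7.

σ₀² = 42.7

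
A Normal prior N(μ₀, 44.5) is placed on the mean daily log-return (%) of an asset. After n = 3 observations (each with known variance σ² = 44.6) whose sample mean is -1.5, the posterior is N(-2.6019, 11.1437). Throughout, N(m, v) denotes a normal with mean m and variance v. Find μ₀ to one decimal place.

μ₀ = -5.9

The posterior mean is a precision-weighted average: μ_n = (τ₀μ₀ + τ_data·x̄)/(τ₀+τ_data), with τ₀=1/σ₀² and τ_data=n/σ².
Here τ₀ = 1/44.5 = 0.022472 and τ_data = 3/44.6 = 0.067265, so τ_n = 0.089737.
Rearranging for μ₀: μ₀ = (μ_n·τ_n − τ_data·x̄)/τ₀ = (-2.6019·0.089737 − 0.067265·-1.5) / 0.022472 = -0.132589/0.022472 ≈ -5.9.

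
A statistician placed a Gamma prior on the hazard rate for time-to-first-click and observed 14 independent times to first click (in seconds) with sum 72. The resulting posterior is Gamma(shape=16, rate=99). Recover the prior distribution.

Gamma–exponential conjugacy: posterior shape = α + n, posterior rate = β + Σtᵢ.
So α = 16 − 14 = 2 and β = 99 − 72 = 27.

Gamma(shape=2, rate=27)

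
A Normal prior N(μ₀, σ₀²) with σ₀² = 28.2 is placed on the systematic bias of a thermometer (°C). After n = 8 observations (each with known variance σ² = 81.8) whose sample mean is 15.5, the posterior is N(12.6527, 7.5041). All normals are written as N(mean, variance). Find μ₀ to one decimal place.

μ₀ = 4.8

With known observation variance, the Normal–Normal posterior has precision τ_n = τ₀ + n/σ² and mean μ_n = (τ₀μ₀ + (n/σ²)x̄)/τ_n.
Here τ₀ = 1/28.2 = 0.035461 and τ_data = 8/81.8 = 0.097800, so τ_n = 0.133261.
Rearranging for μ₀: μ₀ = (μ_n·τ_n − τ_data·x̄)/τ₀ = (12.6527·0.133261 − 0.097800·15.5) / 0.035461 = 0.170211/0.035461 ≈ 4.8.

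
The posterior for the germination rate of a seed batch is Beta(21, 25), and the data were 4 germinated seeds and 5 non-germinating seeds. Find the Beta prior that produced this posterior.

Beta(17, 20)

Beta is conjugate to the binomial likelihood: posterior = Beta(a+s, b+f).
So a = 21 − 4 = 17 and b = 25 − 5 = 20.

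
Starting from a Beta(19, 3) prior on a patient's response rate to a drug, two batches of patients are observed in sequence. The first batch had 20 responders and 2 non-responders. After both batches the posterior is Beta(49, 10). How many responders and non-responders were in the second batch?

Sequential conjugate updates are equivalent to a single update on the pooled data, so total successes = posterior α − prior α and total failures = posterior β − prior β.
Total across both batches: 49−19=30 responders, 10−3=7 non-responders.
Subtract the first batch: 30−20=10 responders and 7−2=5 non-responders.

10 responders and 5 non-responders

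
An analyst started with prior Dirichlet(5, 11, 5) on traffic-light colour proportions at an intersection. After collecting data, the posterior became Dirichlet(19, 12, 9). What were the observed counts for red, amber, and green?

counts (14, 1, 4)

For a Dirichlet(α) prior with multinomial counts c, the posterior is Dirichlet(α + c) componentwise.
Counts are posterior − prior componentwise: 19−5=14, 12−11=1, 9−5=4.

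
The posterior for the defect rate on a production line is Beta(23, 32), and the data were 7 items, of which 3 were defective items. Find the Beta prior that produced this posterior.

A Beta(a, b) prior with s successes and f failures in binomial data gives a Beta(a+s, b+f) posterior.
So a = 23 − 3 = 20 and b = 32 − 4 = 28.

Beta(20, 28)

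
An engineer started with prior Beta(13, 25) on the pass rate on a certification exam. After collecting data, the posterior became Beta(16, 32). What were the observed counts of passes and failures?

3 passes and 7 failures

Under Beta–binomial conjugacy the posterior parameters are (α+s, β+f).
Match parameters: s=16−13=3, f=32−25=7.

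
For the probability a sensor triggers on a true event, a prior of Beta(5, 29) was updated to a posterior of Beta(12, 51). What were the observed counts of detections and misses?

7 detections and 22 misses

Under Beta–binomial conjugacy the posterior parameters are (a+s, b+f).
Match parameters: s=12−5=7, f=51−29=22.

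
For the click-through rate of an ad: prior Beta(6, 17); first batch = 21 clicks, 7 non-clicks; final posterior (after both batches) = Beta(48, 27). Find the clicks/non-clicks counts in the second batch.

21 clicks and 3 non-clicks

Because Beta–binomial updating is additive in the counts, the combined data contributed (α_post−α_prior, β_post−β_prior) successes and failures.
Total across both batches: 48−6=42 clicks, 27−17=10 non-clicks.
Subtract the first batch: 42−21=21 clicks and 10−7=3 non-clicks.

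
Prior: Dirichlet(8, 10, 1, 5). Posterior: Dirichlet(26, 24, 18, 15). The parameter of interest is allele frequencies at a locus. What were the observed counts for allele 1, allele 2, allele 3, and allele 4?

For a Dirichlet(α) prior with multinomial counts c, the posterior is Dirichlet(α + c) componentwise.
Counts are posterior − prior componentwise: 26−8=18, 24−10=14, 18−1=17, 15−5=10.

counts (18, 14, 17, 10)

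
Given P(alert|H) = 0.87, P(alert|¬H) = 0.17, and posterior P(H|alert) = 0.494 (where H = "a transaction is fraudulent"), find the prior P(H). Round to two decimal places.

In odds form, posterior odds = prior odds × likelihood ratio, so prior odds = posterior odds ÷ LR.
Posterior odds = 0.494/(1−0.494) = 0.9763. LR = 0.87/0.17 = 5.1176.
Prior odds = 0.9763/5.1176 = 0.1908, so P(H) = 0.1908/(1+0.1908) ≈ 0.16.

P(H) = 0.16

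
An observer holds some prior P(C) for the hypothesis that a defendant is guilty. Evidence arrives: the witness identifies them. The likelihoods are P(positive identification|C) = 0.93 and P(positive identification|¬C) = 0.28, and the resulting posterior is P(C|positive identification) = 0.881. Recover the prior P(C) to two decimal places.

Bayes' rule in odds form gives O(C|E) = O(C)·[P(E|C)/P(E|¬C)], hence O(C) = O(C|E)/LR.
Posterior odds = 0.881/(1−0.881) = 7.4034. LR = 0.93/0.28 = 3.3214.
Prior odds = 7.4034/3.3214 = 2.2290, so P(C) = 2.2290/(1+2.2290) ≈ 0.69.

P(C) = 0.69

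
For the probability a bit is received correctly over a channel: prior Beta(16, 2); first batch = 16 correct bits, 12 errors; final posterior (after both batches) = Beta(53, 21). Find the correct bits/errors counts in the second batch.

Because Beta–binomial updating is additive in the counts, the combined data contributed (α_post−α_prior, β_post−β_prior) successes and failures.
Total across both batches: 53−16=37 correct bits, 21−2=19 errors.
Subtract the first batch: 37−16=21 correct bits and 19−12=7 errors.

21 correct bits and 7 errors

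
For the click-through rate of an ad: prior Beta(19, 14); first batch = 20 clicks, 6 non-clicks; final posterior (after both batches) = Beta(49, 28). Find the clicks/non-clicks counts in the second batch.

Sequential conjugate updates are equivalent to a single update on the pooled data, so total successes = posterior α − prior α and total failures = posterior β − prior β.
Total across both batches: 49−19=30 clicks, 28−14=14 non-clicks.
Subtract the first batch: 30−20=10 clicks and 14−6=8 non-clicks.

10 clicks and 8 non-clicks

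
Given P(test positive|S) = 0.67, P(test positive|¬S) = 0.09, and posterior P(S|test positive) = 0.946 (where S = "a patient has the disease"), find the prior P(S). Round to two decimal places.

P(S) = 0.70

Bayes' rule in odds form gives O(S|E) = O(S)·[P(E|S)/P(E|¬S)], hence O(S) = O(S|E)/LR.
Posterior odds = 0.946/(1−0.946) = 17.5185. LR = 0.67/0.09 = 7.4444.
Prior odds = 17.5185/7.4444 = 2.3532, so P(S) = 2.3532/(1+2.3532) ≈ 0.70.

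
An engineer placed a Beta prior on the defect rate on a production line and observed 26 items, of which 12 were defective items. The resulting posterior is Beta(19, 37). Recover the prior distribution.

Beta(7, 23)

Beta is conjugate to the binomial likelihood: posterior = Beta(a+s, b+f).
Subtract the data counts: 19−12=7, 37−14=23.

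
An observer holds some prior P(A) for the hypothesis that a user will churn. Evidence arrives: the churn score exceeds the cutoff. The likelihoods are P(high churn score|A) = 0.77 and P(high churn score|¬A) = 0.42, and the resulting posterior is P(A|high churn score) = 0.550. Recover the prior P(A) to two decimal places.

In odds form, posterior odds = prior odds × likelihood ratio, so prior odds = posterior odds ÷ LR.
Posterior odds = 0.550/(1−0.550) = 1.2222. LR = 0.77/0.42 = 1.8333.
Prior odds = 1.2222/1.8333 = 0.6667, so P(A) = 0.6667/(1+0.6667) ≈ 0.40.

P(A) = 0.40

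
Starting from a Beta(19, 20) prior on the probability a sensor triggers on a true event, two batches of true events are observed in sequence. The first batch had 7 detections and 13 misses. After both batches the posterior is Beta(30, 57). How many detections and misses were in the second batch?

4 detections and 24 misses

Because Beta–binomial updating is additive in the counts, the combined data contributed (α_post−α_prior, β_post−β_prior) successes and failures.
Total across both batches: 30−19=11 detections, 57−20=37 misses.
Subtract the first batch: 11−7=4 detections and 37−13=24 misses.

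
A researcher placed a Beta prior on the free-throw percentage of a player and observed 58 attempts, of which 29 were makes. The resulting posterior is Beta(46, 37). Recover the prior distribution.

Beta(17, 8)

Beta is conjugate to the binomial likelihood: posterior = Beta(a+s, b+f).
So a = 46 − 29 = 17 and b = 37 − 29 = 8.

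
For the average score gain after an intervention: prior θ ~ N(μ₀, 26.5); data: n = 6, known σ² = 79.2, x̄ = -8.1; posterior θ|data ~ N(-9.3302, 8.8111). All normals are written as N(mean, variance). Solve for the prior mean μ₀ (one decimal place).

μ₀ = -11.8

The posterior mean is a precision-weighted average: μ_n = (τ₀μ₀ + τ_data·x̄)/(τ₀+τ_data), with τ₀=1/σ₀² and τ_data=n/σ².
Here τ₀ = 1/26.5 = 0.037736 and τ_data = 6/79.2 = 0.075758, so τ_n = 0.113494.
Rearranging for μ₀: μ₀ = (μ_n·τ_n − τ_data·x̄)/τ₀ = (-9.3302·0.113494 − 0.075758·-8.1) / 0.037736 = -0.445282/0.037736 ≈ -11.8.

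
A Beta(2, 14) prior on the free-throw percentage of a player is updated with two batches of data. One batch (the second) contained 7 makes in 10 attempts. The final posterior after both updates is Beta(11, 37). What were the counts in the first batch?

Sequential conjugate updates are equivalent to a single update on the pooled data, so total successes = posterior α − prior α and total failures = posterior β − prior β.
Total across both batches: 11−2=9 makes, 37−14=23 misses.
Subtract the second batch: 9−7=2 makes and 23−3=20 misses.

2 makes and 20 misses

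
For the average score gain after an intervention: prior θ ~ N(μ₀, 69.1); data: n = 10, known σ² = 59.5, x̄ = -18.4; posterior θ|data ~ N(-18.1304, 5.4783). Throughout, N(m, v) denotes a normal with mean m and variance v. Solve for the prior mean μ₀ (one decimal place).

μ₀ = -15.0

With known observation variance, the Normal–Normal posterior has precision τ_n = τ₀ + n/σ² and mean μ_n = (τ₀μ₀ + (n/σ²)x̄)/τ_n.
Here τ₀ = 1/69.1 = 0.014472 and τ_data = 10/59.5 = 0.168067, so τ_n = 0.182539.
Rearranging for μ₀: μ₀ = (μ_n·τ_n − τ_data·x̄)/τ₀ = (-18.1304·0.182539 − 0.168067·-18.4) / 0.014472 = -0.217072/0.014472 ≈ -15.0.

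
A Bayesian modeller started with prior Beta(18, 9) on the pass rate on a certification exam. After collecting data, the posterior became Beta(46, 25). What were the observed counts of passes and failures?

28 passes and 16 failures

A Beta(a, b) prior with s successes and f failures in binomial data gives a Beta(a+s, b+f) posterior.
Match parameters: s=46−18=28, f=25−9=16.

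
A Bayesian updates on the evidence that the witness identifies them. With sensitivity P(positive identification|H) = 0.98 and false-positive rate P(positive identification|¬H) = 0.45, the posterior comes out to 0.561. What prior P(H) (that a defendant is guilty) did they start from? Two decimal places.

P(H) = 0.37

In odds form, posterior odds = prior odds × likelihood ratio, so prior odds = posterior odds ÷ LR.
Posterior odds = 0.561/(1−0.561) = 1.2779. LR = 0.98/0.45 = 2.1778.
Prior odds = 1.2779/2.1778 = 0.5868, so P(H) = 0.5868/(1+0.5868) ≈ 0.37.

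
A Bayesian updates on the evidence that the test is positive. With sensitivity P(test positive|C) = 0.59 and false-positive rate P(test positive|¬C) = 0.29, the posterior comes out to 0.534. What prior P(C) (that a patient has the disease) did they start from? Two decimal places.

In odds form, posterior odds = prior odds × likelihood ratio, so prior odds = posterior odds ÷ LR.
Posterior odds = 0.534/(1−0.534) = 1.1459. LR = 0.59/0.29 = 2.0345.
Prior odds = 1.1459/2.0345 = 0.5632, so P(C) = 0.5632/(1+0.5632) ≈ 0.36.

P(C) = 0.36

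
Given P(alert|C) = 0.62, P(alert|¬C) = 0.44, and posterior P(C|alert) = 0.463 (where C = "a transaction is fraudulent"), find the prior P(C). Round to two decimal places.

Bayes' rule in odds form gives O(C|E) = O(C)·[P(E|C)/P(E|¬C)], hence O(C) = O(C|E)/LR.
Posterior odds = 0.463/(1−0.463) = 0.8622. LR = 0.62/0.44 = 1.4091.
Prior odds = 0.8622/1.4091 = 0.6119, so P(C) = 0.6119/(1+0.6119) ≈ 0.38.

P(C) = 0.38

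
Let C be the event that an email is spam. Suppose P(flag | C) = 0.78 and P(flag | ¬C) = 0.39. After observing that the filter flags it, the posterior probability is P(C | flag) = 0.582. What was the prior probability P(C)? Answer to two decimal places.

P(C) = 0.41

Bayes' rule in odds form gives O(C|E) = O(C)·[P(E|C)/P(E|¬C)], hence O(C) = O(C|E)/LR.
Posterior odds = 0.582/(1−0.582) = 1.3923. LR = 0.78/0.39 = 2.0000.
Prior odds = 1.3923/2.0000 = 0.6962, so P(C) = 0.6962/(1+0.6962) ≈ 0.41.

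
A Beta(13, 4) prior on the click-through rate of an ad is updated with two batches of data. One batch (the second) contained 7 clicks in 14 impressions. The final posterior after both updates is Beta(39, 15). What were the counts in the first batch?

Sequential conjugate updates are equivalent to a single update on the pooled data, so total successes = posterior α − prior α and total failures = posterior β − prior β.
Total across both batches: 39−13=26 clicks, 15−4=11 non-clicks.
Subtract the second batch: 26−7=19 clicks and 11−7=4 non-clicks.

19 clicks and 4 non-clicks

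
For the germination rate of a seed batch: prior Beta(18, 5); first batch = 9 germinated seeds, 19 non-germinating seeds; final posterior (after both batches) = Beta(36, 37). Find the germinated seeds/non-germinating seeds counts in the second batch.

9 germinated seeds and 13 non-germinating seeds

Sequential conjugate updates are equivalent to a single update on the pooled data, so total successes = posterior α − prior α and total failures = posterior β − prior β.
Total across both batches: 36−18=18 germinated seeds, 37−5=32 non-germinating seeds.
Subtract the first batch: 18−9=9 germinated seeds and 32−19=13 non-germinating seeds.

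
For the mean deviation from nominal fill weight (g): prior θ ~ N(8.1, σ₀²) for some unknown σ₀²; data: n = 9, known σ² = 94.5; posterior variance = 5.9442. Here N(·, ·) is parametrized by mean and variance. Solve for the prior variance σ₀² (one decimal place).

σ₀² = 13.7

For the Normal–Normal model with known σ², precisions add: τ_n = τ₀ + n/σ².
So 1/σ₀² = 1/5.9442 − 9/94.5 = 0.168231 − 0.095238 = 0.072993.
Hence σ₀² = 1/0.072993 ≈ 13.7.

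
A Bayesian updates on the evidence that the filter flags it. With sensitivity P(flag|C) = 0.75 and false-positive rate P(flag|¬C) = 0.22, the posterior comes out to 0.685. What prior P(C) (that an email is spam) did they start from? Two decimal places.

In odds form, posterior odds = prior odds × likelihood ratio, so prior odds = posterior odds ÷ LR.
Posterior odds = 0.685/(1−0.685) = 2.1746. LR = 0.75/0.22 = 3.4091.
Prior odds = 2.1746/3.4091 = 0.6379, so P(C) = 0.6379/(1+0.6379) ≈ 0.39.

P(C) = 0.39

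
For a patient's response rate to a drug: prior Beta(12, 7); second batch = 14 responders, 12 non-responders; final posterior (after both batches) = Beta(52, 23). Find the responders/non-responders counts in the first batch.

Because Beta–binomial updating is additive in the counts, the combined data contributed (α_post−α_prior, β_post−β_prior) successes and failures.
Total across both batches: 52−12=40 responders, 23−7=16 non-responders.
Subtract the second batch: 40−14=26 responders and 16−12=4 non-responders.

26 responders and 4 non-responders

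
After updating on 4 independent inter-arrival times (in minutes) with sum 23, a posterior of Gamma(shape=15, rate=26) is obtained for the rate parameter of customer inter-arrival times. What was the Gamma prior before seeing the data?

For an exponential likelihood with a Gamma(α, β) prior on the rate, n observations with total T give posterior Gamma(α+n, β+T).
So α = 15 − 4 = 11 and β = 26 − 23 = 3.

Gamma(shape=11, rate=3)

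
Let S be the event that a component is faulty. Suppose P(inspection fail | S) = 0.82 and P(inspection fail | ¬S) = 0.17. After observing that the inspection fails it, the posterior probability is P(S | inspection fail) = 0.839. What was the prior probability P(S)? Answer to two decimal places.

Bayes' rule in odds form gives O(S|E) = O(S)·[P(E|S)/P(E|¬S)], hence O(S) = O(S|E)/LR.
Posterior odds = 0.839/(1−0.839) = 5.2112. LR = 0.82/0.17 = 4.8235.
Prior odds = 5.2112/4.8235 = 1.0804, so P(S) = 1.0804/(1+1.0804) ≈ 0.52.

P(S) = 0.52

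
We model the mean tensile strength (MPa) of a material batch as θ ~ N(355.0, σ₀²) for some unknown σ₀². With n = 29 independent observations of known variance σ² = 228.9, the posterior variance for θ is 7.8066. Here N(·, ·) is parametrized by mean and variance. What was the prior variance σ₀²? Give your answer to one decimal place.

For the Normal–Normal model with known σ², precisions add: τ_n = τ₀ + n/σ².
So 1/σ₀² = 1/7.8066 − 29/228.9 = 0.128097 − 0.126693 = 0.001404.
Hence σ₀² = 1/0.001404 ≈ 712.3.

σ₀² = 712.3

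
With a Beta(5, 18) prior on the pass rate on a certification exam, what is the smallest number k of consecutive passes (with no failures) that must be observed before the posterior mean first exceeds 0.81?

After k passes and 0 failures the posterior is Beta(5+k, 18), with mean (5+k)/(5+18+k).
Set (5+k)/(23+k) > 0.81 and solve: k > (0.81·23 − 5)/(1 − 0.81) = 71.737.
The smallest integer exceeding 71.737 is 72.

k = 72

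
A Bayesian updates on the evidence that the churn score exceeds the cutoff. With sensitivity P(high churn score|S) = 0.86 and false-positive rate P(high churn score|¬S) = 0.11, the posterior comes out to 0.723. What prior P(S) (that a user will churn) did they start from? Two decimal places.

In odds form, posterior odds = prior odds × likelihood ratio, so prior odds = posterior odds ÷ LR.
Posterior odds = 0.723/(1−0.723) = 2.6101. LR = 0.86/0.11 = 7.8182.
Prior odds = 2.6101/7.8182 = 0.3338, so P(S) = 0.3338/(1+0.3338) ≈ 0.25.

P(S) = 0.25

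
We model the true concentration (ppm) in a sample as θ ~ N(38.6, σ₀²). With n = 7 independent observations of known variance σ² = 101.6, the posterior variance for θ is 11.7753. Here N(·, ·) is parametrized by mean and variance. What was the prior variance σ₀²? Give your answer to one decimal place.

For the Normal–Normal model with known σ², precisions add: τ_n = τ₀ + n/σ².
So 1/σ₀² = 1/11.7753 − 7/101.6 = 0.084924 − 0.068898 = 0.016026.
Hence σ₀² = 1/0.016026 ≈ 62.4.

σ₀² = 62.4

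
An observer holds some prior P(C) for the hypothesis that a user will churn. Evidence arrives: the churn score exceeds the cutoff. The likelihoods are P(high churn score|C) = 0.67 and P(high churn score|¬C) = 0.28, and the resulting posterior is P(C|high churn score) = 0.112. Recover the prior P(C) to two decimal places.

Bayes' rule in odds form gives O(C|E) = O(C)·[P(E|C)/P(E|¬C)], hence O(C) = O(C|E)/LR.
Posterior odds = 0.112/(1−0.112) = 0.1261. LR = 0.67/0.28 = 2.3929.
Prior odds = 0.1261/2.3929 = 0.0527, so P(C) = 0.0527/(1+0.0527) ≈ 0.05.

P(C) = 0.05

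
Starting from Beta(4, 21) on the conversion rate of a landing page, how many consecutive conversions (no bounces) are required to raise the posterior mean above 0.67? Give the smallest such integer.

k = 39

After k conversions and 0 bounces the posterior is Beta(4+k, 21), with mean (4+k)/(4+21+k).
Set (4+k)/(25+k) > 0.67 and solve: k > (0.67·25 − 4)/(1 − 0.67) = 38.636.
The smallest integer exceeding 38.636 is 39.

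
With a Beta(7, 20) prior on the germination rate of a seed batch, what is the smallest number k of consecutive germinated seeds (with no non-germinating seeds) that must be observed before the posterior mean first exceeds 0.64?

After k germinated seeds and 0 non-germinating seeds the posterior is Beta(7+k, 20), with mean (7+k)/(7+20+k).
Set (7+k)/(27+k) > 0.64 and solve: k > (0.64·27 − 7)/(1 − 0.64) = 28.556.
The smallest integer exceeding 28.556 is 29.

k = 29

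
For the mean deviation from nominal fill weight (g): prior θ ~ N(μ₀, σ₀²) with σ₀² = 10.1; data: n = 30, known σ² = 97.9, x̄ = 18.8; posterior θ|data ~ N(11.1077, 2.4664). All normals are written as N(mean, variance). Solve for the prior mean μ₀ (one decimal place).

μ₀ = -12.7

The posterior mean is a precision-weighted average: μ_n = (τ₀μ₀ + τ_data·x̄)/(τ₀+τ_data), with τ₀=1/σ₀² and τ_data=n/σ².
Here τ₀ = 1/10.1 = 0.099010 and τ_data = 30/97.9 = 0.306435, so τ_n = 0.405445.
Rearranging for μ₀: μ₀ = (μ_n·τ_n − τ_data·x̄)/τ₀ = (11.1077·0.405445 − 0.306435·18.8) / 0.099010 = -1.257417/0.099010 ≈ -12.7.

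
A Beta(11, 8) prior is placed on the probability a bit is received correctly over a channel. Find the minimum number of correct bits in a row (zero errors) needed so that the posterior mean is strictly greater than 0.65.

After k correct bits and 0 errors the posterior is Beta(11+k, 8), with mean (11+k)/(11+8+k).
Set (11+k)/(19+k) > 0.65 and solve: k > (0.65·19 − 11)/(1 − 0.65) = 3.857.
The smallest integer exceeding 3.857 is 4.

k = 4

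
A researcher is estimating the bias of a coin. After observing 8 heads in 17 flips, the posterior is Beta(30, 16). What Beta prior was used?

Beta(22, 7)

A Beta(α, β) prior with s successes and f failures in binomial data gives a Beta(α+s, β+f) posterior.
Subtract the data counts: 30−8=22, 16−9=7.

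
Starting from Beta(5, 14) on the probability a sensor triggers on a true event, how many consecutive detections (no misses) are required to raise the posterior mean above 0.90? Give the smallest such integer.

After k detections and 0 misses the posterior is Beta(5+k, 14), with mean (5+k)/(5+14+k).
Set (5+k)/(19+k) > 0.90 and solve: k > (0.90·19 − 5)/(1 − 0.90) = 121.000.
The smallest integer exceeding 121.000 is 122, and checking k=122: (127)/(141) = 0.9007 > 0.90.

k = 122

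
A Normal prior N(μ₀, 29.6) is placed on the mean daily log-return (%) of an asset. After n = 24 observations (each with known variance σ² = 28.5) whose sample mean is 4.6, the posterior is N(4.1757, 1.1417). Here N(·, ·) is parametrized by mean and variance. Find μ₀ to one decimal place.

μ₀ = -6.4

The posterior mean is a precision-weighted average: μ_n = (τ₀μ₀ + τ_data·x̄)/(τ₀+τ_data), with τ₀=1/σ₀² and τ_data=n/σ².
Here τ₀ = 1/29.6 = 0.033784 and τ_data = 24/28.5 = 0.842105, so τ_n = 0.875889.
Rearranging for μ₀: μ₀ = (μ_n·τ_n − τ_data·x̄)/τ₀ = (4.1757·0.875889 − 0.842105·4.6) / 0.033784 = -0.216233/0.033784 ≈ -6.4.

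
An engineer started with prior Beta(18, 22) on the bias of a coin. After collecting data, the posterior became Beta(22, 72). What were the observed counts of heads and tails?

Beta is conjugate to the binomial likelihood: posterior = Beta(a+s, b+f).
Match parameters: s=22−18=4, f=72−22=50.

4 heads and 50 tails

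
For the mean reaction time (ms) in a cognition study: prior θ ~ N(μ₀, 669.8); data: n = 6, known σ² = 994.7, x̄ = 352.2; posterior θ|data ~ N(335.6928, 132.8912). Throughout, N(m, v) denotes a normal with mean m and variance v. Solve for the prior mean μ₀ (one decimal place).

μ₀ = 269.0

The posterior mean is a precision-weighted average: μ_n = (τ₀μ₀ + τ_data·x̄)/(τ₀+τ_data), with τ₀=1/σ₀² and τ_data=n/σ².
Here τ₀ = 1/669.8 = 0.001493 and τ_data = 6/994.7 = 0.006032, so τ_n = 0.007525.
Rearranging for μ₀: μ₀ = (μ_n·τ_n − τ_data·x̄)/τ₀ = (335.6928·0.007525 − 0.006032·352.2) / 0.001493 = 0.401618/0.001493 ≈ 269.0.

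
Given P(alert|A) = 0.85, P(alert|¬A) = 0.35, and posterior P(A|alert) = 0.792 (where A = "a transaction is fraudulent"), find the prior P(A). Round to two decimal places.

In odds form, posterior odds = prior odds × likelihood ratio, so prior odds = posterior odds ÷ LR.
Posterior odds = 0.792/(1−0.792) = 3.8077. LR = 0.85/0.35 = 2.4286.
Prior odds = 3.8077/2.4286 = 1.5679, so P(A) = 1.5679/(1+1.5679) ≈ 0.61.

P(A) = 0.61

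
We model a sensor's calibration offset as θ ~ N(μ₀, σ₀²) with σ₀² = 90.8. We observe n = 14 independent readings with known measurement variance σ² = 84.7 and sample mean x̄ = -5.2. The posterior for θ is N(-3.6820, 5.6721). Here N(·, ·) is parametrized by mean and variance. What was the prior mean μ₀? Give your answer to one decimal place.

μ₀ = 19.1

With known observation variance, the Normal–Normal posterior has precision τ_n = τ₀ + n/σ² and mean μ_n = (τ₀μ₀ + (n/σ²)x̄)/τ_n.
Here τ₀ = 1/90.8 = 0.011013 and τ_data = 14/84.7 = 0.165289, so τ_n = 0.176302.
Rearranging for μ₀: μ₀ = (μ_n·τ_n − τ_data·x̄)/τ₀ = (-3.6820·0.176302 − 0.165289·-5.2) / 0.011013 = 0.210359/0.011013 ≈ 19.1.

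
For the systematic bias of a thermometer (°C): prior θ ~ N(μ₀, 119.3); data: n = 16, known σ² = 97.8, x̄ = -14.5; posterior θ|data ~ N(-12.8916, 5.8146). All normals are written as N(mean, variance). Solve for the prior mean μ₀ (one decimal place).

The posterior mean is a precision-weighted average: μ_n = (τ₀μ₀ + τ_data·x̄)/(τ₀+τ_data), with τ₀=1/σ₀² and τ_data=n/σ².
Here τ₀ = 1/119.3 = 0.008382 and τ_data = 16/97.8 = 0.163599, so τ_n = 0.171981.
Rearranging for μ₀: μ₀ = (μ_n·τ_n − τ_data·x̄)/τ₀ = (-12.8916·0.171981 − 0.163599·-14.5) / 0.008382 = 0.155075/0.008382 ≈ 18.5.

μ₀ = 18.5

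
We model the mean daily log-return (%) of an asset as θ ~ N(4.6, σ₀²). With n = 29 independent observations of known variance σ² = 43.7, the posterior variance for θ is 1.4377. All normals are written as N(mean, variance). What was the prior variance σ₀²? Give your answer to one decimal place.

σ₀² = 31.3

For the Normal–Normal model with known σ², precisions add: τ_n = τ₀ + n/σ².
So 1/σ₀² = 1/1.4377 − 29/43.7 = 0.695555 − 0.663616 = 0.031939.
Hence σ₀² = 1/0.031939 ≈ 31.3.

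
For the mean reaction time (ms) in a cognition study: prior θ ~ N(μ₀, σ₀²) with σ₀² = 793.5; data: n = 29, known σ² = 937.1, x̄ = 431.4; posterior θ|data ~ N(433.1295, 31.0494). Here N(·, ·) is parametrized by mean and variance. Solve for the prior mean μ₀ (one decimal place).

μ₀ = 475.6

With known observation variance, the Normal–Normal posterior has precision τ_n = τ₀ + n/σ² and mean μ_n = (τ₀μ₀ + (n/σ²)x̄)/τ_n.
Here τ₀ = 1/793.5 = 0.001260 and τ_data = 29/937.1 = 0.030947, so τ_n = 0.032207.
Rearranging for μ₀: μ₀ = (μ_n·τ_n − τ_data·x̄)/τ₀ = (433.1295·0.032207 − 0.030947·431.4) / 0.001260 = 0.599266/0.001260 ≈ 475.6.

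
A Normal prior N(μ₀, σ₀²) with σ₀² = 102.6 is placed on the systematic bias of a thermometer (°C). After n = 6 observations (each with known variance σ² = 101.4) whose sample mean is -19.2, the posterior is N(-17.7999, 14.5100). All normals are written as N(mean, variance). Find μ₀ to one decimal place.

With known observation variance, the Normal–Normal posterior has precision τ_n = τ₀ + n/σ² and mean μ_n = (τ₀μ₀ + (n/σ²)x̄)/τ_n.
Here τ₀ = 1/102.6 = 0.009747 and τ_data = 6/101.4 = 0.059172, so τ_n = 0.068919.
Rearranging for μ₀: μ₀ = (μ_n·τ_n − τ_data·x̄)/τ₀ = (-17.7999·0.068919 − 0.059172·-19.2) / 0.009747 = -0.090649/0.009747 ≈ -9.3.

μ₀ = -9.3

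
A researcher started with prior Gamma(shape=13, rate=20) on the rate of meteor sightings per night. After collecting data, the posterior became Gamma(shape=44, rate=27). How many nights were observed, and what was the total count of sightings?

Gamma–Poisson conjugacy: posterior shape = α + Σxᵢ, posterior rate = β + n.
Matching: Σxᵢ = 44 − 13 = 31 and n = 27 − 20 = 7.

n = 7 nights with total 31 sightings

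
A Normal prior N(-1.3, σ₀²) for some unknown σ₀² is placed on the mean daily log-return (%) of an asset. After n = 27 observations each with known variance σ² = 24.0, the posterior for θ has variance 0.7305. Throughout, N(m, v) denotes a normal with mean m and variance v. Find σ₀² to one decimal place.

For the Normal–Normal model with known σ², precisions add: τ_n = τ₀ + n/σ².
So 1/σ₀² = 1/0.7305 − 27/24.0 = 1.368925 − 1.125000 = 0.243925.
Hence σ₀² = 1/0.243925 ≈ 4.1.

σ₀² = 4.1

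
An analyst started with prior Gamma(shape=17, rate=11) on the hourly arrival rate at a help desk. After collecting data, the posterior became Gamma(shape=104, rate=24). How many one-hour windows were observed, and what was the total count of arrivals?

Gamma–Poisson conjugacy: posterior shape = α + Σxᵢ, posterior rate = β + n.
Matching: Σxᵢ = 104 − 17 = 87 and n = 24 − 11 = 13.

n = 13 one-hour windows with total 87 arrivals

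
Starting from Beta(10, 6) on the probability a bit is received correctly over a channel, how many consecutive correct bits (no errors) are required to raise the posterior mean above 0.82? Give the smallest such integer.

After k correct bits and 0 errors the posterior is Beta(10+k, 6), with mean (10+k)/(10+6+k).
Set (10+k)/(16+k) > 0.82 and solve: k > (0.82·16 − 10)/(1 − 0.82) = 17.333.
The smallest integer exceeding 17.333 is 18, and checking k=18: (28)/(34) = 0.8235 > 0.82.

k = 18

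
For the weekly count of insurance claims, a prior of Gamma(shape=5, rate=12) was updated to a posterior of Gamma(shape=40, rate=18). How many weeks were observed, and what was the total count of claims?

n = 6 weeks with total 35 claims

Gamma–Poisson conjugacy: posterior shape = α + Σxᵢ, posterior rate = β + n.
Matching: Σxᵢ = 40 − 5 = 35 and n = 18 − 12 = 6.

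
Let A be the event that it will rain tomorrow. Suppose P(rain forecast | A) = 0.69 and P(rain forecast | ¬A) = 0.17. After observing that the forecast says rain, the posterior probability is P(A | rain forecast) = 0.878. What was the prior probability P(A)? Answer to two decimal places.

P(A) = 0.64

Bayes' rule in odds form gives O(A|E) = O(A)·[P(E|A)/P(E|¬A)], hence O(A) = O(A|E)/LR.
Posterior odds = 0.878/(1−0.878) = 7.1967. LR = 0.69/0.17 = 4.0588.
Prior odds = 7.1967/4.0588 = 1.7731, so P(A) = 1.7731/(1+1.7731) ≈ 0.64.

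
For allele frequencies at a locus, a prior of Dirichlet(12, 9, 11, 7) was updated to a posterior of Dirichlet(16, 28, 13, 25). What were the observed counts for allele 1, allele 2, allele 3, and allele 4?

For a Dirichlet(α) prior with multinomial counts c, the posterior is Dirichlet(α + c) componentwise.
Counts are posterior − prior componentwise: 16−12=4, 28−9=19, 13−11=2, 25−7=18.

counts (4, 19, 2, 18)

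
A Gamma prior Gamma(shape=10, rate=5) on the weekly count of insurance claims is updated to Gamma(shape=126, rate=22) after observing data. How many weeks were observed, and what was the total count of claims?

n = 17 weeks with total 116 claims

Gamma–Poisson conjugacy: posterior shape = α + Σxᵢ, posterior rate = β + n.
Matching: Σxᵢ = 126 − 10 = 116 and n = 22 − 5 = 17.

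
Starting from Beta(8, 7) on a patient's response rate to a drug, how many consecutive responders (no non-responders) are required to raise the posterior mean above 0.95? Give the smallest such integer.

k = 126

After k responders and 0 non-responders the posterior is Beta(8+k, 7), with mean (8+k)/(8+7+k).
Set (8+k)/(15+k) > 0.95 and solve: k > (0.95·15 − 8)/(1 − 0.95) = 125.000.
The smallest integer exceeding 125.000 is 126, and checking k=126: (134)/(141) = 0.9504 > 0.95.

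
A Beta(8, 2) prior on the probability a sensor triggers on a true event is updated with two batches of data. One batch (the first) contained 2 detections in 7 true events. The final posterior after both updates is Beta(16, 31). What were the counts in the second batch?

Because Beta–binomial updating is additive in the counts, the combined data contributed (α_post−α_prior, β_post−β_prior) successes and failures.
Total across both batches: 16−8=8 detections, 31−2=29 misses.
Subtract the first batch: 8−2=6 detections and 29−5=24 misses.

6 detections and 24 misses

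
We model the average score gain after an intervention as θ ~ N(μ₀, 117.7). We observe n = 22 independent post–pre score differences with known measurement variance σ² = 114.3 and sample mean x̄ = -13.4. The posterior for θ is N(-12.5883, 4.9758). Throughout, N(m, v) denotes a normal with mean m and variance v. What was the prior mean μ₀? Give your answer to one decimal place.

The posterior mean is a precision-weighted average: μ_n = (τ₀μ₀ + τ_data·x̄)/(τ₀+τ_data), with τ₀=1/σ₀² and τ_data=n/σ².
Here τ₀ = 1/117.7 = 0.008496 and τ_data = 22/114.3 = 0.192476, so τ_n = 0.200972.
Rearranging for μ₀: μ₀ = (μ_n·τ_n − τ_data·x̄)/τ₀ = (-12.5883·0.200972 − 0.192476·-13.4) / 0.008496 = 0.049283/0.008496 ≈ 5.8.

μ₀ = 5.8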